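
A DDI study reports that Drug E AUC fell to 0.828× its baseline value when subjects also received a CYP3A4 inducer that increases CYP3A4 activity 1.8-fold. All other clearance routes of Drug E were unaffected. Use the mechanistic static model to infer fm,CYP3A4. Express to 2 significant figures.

Let x = fm,CYP3A4. Because AUC ∝ 1/CL, relative clearance rose to 1/0.828 = 1.208.
Setting x·1.8 + (1 − x) = 1.208 and solving: x = (1.208 − 1)/(1.8 − 1) = 0.26.

0.26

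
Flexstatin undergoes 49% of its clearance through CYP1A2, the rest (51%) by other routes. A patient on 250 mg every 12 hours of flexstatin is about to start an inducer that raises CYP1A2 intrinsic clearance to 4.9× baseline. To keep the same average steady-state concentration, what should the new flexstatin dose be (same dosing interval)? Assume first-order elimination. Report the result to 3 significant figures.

The CYP1A2 pathway (49% of clearance) rises to 4.9× activity: 0.49 × 4.9 = 2.401.
The remaining 51% of clearance is unaffected.
CL_new/CL_old = 2.401 + 0.51 = 2.911.
To maintain the same steady-state level, dose must scale with clearance: new dose = 250 × 2.911 = 728 mg.

728 mg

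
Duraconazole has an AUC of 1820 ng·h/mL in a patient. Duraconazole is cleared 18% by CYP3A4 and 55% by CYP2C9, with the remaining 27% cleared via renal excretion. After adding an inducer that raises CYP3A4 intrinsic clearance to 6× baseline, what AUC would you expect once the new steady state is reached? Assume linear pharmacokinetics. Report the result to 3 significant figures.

958 ng·h/mL

The CYP3A4 pathway (18% of clearance) is boosted to 6× activity: 0.18 × 6 = 1.08.
CYP2C9 (55%) and the residual 27% are unaffected.
New clearance relative to baseline: 1.08 + 0.55 + 0.27 = 1.9.
New AUC = baseline ÷ relative clearance = 1820 / 1.9 = 958 ng·h/mL.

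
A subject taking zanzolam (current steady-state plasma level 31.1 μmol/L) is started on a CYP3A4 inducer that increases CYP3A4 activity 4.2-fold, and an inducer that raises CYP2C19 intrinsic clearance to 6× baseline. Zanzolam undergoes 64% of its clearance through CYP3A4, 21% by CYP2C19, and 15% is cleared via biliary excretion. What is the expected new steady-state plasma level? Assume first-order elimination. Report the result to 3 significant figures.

7.59 μmol/L

The CYP3A4 pathway (64% of clearance) increases to 4.2× activity: 0.64 × 4.2 = 2.688.
The CYP2C19 pathway (21% of clearance) increases to 6× activity: 0.21 × 6 = 1.26.
Non-CYP routes (15%) are unchanged.
CL_new/CL_old = 2.688 + 1.26 + 0.15 = 4.098.
New steady-state plasma level = 31.1 / 4.098 = 7.59 μmol/L (concentration scales inversely with clearance).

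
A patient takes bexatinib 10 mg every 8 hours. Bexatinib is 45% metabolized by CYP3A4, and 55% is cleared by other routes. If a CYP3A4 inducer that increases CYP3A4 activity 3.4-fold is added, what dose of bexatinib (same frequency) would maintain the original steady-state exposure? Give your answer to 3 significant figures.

20.8 mg

The CYP3A4 pathway (45% of clearance) is boosted to 3.4× activity: 0.45 × 3.4 = 1.53.
The remaining 55% of clearance is unaffected.
Relative clearance = 1.53 + 0.55 = 2.08.
Exposure is unchanged when dose changes in proportion to clearance. New dose = 10 mg × 2.08 = 20.8 mg.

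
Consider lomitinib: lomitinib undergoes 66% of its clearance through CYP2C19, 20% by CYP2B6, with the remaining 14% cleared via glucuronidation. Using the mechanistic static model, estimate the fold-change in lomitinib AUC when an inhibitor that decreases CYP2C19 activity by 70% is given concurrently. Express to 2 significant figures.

1.9

The CYP2C19 pathway (66% of clearance) drops to 0.3× activity: 0.66 × 0.3 = 0.198.
CYP2B6 (20%) and the residual 14% are unaffected.
CL_new/CL_old = 0.198 + 0.2 + 0.14 = 0.538.
Since AUC ∝ 1/CL, the ratio is 1 / 0.538 = 1.9.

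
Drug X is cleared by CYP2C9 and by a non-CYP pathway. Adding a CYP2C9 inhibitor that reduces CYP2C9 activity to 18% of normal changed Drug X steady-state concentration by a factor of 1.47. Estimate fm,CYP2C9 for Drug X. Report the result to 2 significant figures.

0.39

CL'/CL = 1 / 1.47 = 0.6803
0.18·fm + (1 − fm) = 0.6803
fm = (0.6803 − 1) / (0.18 − 1) = 0.39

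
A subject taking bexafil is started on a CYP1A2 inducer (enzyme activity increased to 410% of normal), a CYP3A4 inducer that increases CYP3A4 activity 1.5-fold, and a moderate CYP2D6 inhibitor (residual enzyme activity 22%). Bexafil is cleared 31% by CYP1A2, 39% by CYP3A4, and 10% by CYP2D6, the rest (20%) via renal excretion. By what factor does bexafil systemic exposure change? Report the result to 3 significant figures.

0.481

The CYP1A2 pathway (31% of clearance) is boosted to 4.1× activity: 0.31 × 4.1 = 1.271.
The CYP3A4 pathway (39% of clearance) increases to 1.5× activity: 0.39 × 1.5 = 0.585.
The CYP2D6 pathway (10% of clearance) falls to 0.22× activity: 0.1 × 0.22 = 0.022.
The remaining 20% of clearance is unaffected.
CL_new/CL_old = 1.271 + 0.585 + 0.022 + 0.2 = 2.078.
Because systemic exposure varies inversely with clearance, the combined effect is 1 / 2.078 = 0.481.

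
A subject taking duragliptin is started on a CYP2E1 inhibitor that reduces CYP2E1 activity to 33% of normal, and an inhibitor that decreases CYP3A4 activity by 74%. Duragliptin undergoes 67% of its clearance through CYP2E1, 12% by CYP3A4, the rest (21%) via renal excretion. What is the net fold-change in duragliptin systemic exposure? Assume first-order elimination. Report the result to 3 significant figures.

CYP2E1: 0.67 × 0.33 = 0.2211
CYP3A4: 0.12 × 0.26 = 0.0312
Other: 0.21 (unchanged)
Relative clearance = 0.2211 + 0.0312 + 0.21 = 0.4623.
Systemic exposure ∝ 1/CL: fold-change = 1 / 0.4623 = 2.16.

2.16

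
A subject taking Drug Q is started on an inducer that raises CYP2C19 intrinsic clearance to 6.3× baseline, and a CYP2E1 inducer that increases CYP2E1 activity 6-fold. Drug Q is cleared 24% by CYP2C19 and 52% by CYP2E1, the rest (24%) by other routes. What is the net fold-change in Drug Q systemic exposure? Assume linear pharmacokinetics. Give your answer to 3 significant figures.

0.205

The CYP2C19 pathway (24% of clearance) is boosted to 6.3× activity: 0.24 × 6.3 = 1.512.
The CYP2E1 pathway (52% of clearance) rises to 6× activity: 0.52 × 6 = 3.12.
The remaining 24% of clearance is unaffected.
New clearance relative to baseline: 1.512 + 3.12 + 0.24 = 4.872.
Net systemic exposure ratio = 1 / 4.872 = 0.205.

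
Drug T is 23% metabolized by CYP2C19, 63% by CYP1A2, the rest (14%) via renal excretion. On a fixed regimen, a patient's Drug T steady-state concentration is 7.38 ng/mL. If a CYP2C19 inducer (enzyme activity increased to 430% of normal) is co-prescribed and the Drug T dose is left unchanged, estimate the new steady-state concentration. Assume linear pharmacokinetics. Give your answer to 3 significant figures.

CYP2C19: 0.23 × 4.3 = 0.989
CYP1A2: 0.63 (unchanged)
Other: 0.14 (unchanged)
New clearance relative to baseline: 0.989 + 0.63 + 0.14 = 1.759.
With dosing unchanged, steady-state concentration scales as 1/CL: 7.38 / 1.759 = 4.20 ng/mL.

4.20 ng/mL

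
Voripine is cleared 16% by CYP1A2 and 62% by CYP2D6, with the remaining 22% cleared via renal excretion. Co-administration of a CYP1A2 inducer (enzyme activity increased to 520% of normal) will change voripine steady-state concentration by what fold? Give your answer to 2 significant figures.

0.60

CYP1A2: 0.16 × 5.2 = 0.832
CYP2D6: 0.62 (unchanged)
Other: 0.22 (unchanged)
New clearance relative to baseline: 0.832 + 0.62 + 0.22 = 1.672.
Steady-state concentration is inversely proportional to clearance, so the fold-change is 1 / 1.672 = 0.60.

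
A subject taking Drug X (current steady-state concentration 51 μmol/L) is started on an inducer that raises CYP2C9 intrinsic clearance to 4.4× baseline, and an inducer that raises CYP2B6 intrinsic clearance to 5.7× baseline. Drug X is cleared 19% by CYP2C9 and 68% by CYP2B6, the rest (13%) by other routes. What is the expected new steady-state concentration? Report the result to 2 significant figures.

11 μmol/L

CYP2C9: 0.19 × 4.4 = 0.836
CYP2B6: 0.68 × 5.7 = 3.876
Other: 0.13 (unchanged)
New clearance relative to baseline: 0.836 + 3.876 + 0.13 = 4.842.
Steady-state concentration ∝ 1/CL: new value = 51 / 4.842 = 11 μmol/L.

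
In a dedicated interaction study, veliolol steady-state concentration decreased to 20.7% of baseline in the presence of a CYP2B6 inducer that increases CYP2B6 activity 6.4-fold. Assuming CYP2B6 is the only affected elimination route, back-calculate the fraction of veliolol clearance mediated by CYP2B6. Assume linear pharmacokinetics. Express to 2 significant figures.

CL'/CL = 1 / 0.207 = 4.831
6.4·fm + (1 − fm) = 4.831
fm = (4.831 − 1) / (6.4 − 1) = 0.71

0.71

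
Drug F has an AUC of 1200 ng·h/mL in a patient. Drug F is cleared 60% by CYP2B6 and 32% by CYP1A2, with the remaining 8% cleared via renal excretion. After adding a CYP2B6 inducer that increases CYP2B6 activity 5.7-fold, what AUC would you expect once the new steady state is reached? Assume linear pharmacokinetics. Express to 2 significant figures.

The CYP2B6 pathway (60% of clearance) is boosted to 5.7× activity: 0.6 × 5.7 = 3.42.
CYP1A2 (32%) and the residual 8% are unaffected.
CL_new/CL_old = 3.42 + 0.32 + 0.08 = 3.82.
New AUC = baseline ÷ relative clearance = 1200 / 3.82 = 3.1 × 10² ng·h/mL.

3.1 × 10² ng·h/mL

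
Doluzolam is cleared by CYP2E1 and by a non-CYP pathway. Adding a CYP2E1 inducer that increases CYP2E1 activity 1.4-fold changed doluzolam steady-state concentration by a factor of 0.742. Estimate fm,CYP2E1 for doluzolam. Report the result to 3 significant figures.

0.869

Write x for the fraction cleared via CYP2E1. The observed steady-state concentration change means clearance rose to 1/0.742 = 1.348 of baseline.
Only the CYP2E1 route changed, so 1.348 = x·1.4 + (1 − x), giving x = 0.869.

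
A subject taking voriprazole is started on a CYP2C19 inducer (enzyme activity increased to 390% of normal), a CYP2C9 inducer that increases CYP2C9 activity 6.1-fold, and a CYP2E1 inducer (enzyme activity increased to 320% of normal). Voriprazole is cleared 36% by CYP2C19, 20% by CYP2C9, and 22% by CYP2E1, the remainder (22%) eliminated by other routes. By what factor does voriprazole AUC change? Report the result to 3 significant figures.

CYP2C19: 0.36 × 3.9 = 1.404
CYP2C9: 0.2 × 6.1 = 1.22
CYP2E1: 0.22 × 3.2 = 0.704
Other: 0.22 (unchanged)
Relative clearance = 1.404 + 1.22 + 0.704 + 0.22 = 3.548.
AUC ∝ 1/CL: fold-change = 1 / 3.548 = 0.282.

0.282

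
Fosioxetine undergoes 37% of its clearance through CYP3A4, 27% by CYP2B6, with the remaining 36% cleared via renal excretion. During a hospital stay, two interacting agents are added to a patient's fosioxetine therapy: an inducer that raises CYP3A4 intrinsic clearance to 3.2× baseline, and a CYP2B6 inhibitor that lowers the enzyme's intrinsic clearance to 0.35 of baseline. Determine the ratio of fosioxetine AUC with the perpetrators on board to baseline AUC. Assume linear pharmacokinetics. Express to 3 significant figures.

CYP3A4: 0.37 × 3.2 = 1.184
CYP2B6: 0.27 × 0.35 = 0.0945
Other: 0.36 (unchanged)
Relative clearance = 1.184 + 0.0945 + 0.36 = 1.6385.
Because AUC varies inversely with clearance, the combined effect is 1 / 1.6385 = 0.610.

0.610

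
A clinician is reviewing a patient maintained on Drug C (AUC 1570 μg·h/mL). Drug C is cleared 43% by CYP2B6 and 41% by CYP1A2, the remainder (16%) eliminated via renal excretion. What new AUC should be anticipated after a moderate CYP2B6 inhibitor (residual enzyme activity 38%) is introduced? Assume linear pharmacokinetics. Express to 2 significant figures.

2.1 × 10³ μg·h/mL

The CYP2B6 pathway (43% of clearance) falls to 0.38× activity: 0.43 × 0.38 = 0.1634.
CYP1A2 (41%) and the residual 16% are unaffected.
New clearance relative to baseline: 0.1634 + 0.41 + 0.16 = 0.7334.
New AUC = baseline ÷ relative clearance = 1570 / 0.7334 = 2.1 × 10³ μg·h/mL.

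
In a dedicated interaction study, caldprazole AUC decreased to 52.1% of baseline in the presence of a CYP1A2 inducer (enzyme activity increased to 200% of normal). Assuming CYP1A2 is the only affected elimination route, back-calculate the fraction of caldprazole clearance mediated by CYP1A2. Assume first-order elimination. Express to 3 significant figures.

0.919

CL'/CL = 1 / 0.521 = 1.919
2·fm + (1 − fm) = 1.919
fm = (1.919 − 1) / (2 − 1) = 0.919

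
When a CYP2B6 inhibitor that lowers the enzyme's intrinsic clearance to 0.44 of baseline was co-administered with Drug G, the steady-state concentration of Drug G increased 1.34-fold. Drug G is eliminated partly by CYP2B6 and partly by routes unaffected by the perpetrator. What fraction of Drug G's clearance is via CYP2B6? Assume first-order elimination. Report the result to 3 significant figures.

CL'/CL = 1 / 1.34 = 0.7463
0.44·fm + (1 − fm) = 0.7463
fm = (0.7463 − 1) / (0.44 − 1) = 0.453

0.453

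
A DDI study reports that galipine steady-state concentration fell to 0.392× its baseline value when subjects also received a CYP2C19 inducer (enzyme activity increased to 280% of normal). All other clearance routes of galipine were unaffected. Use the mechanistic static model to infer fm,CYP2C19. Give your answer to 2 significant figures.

0.86

CL'/CL = 1 / 0.392 = 2.551
2.8·fm + (1 − fm) = 2.551
fm = (2.551 − 1) / (2.8 − 1) = 0.86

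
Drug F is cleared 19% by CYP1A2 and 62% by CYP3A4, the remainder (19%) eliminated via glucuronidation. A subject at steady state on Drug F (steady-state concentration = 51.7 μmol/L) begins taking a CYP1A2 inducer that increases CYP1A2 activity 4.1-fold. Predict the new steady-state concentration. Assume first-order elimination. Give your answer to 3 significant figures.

32.5 μmol/L

The CYP1A2 pathway (19% of clearance) is boosted to 4.1× activity: 0.19 × 4.1 = 0.779.
CYP3A4 (62%) and the residual 19% are unaffected.
CL_new/CL_old = 0.779 + 0.62 + 0.19 = 1.589.
New steady-state concentration = baseline ÷ relative clearance = 51.7 / 1.589 = 32.5 μmol/L.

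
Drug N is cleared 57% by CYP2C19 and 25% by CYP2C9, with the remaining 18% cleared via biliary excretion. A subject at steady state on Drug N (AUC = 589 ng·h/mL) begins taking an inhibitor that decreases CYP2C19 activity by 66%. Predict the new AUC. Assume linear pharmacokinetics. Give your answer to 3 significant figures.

944 ng·h/mL

The CYP2C19 pathway (57% of clearance) drops to 0.34× activity: 0.57 × 0.34 = 0.1938.
CYP2C9 (25%) and the residual 18% are unaffected.
CL_new/CL_old = 0.1938 + 0.25 + 0.18 = 0.6238.
New AUC = baseline ÷ relative clearance = 589 / 0.6238 = 944 ng·h/mL.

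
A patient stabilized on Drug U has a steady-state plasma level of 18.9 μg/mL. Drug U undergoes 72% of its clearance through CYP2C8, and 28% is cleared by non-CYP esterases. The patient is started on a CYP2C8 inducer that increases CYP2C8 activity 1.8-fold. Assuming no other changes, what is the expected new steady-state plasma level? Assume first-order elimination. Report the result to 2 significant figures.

12 μg/mL

The CYP2C8 pathway (72% of clearance) increases to 1.8× activity: 0.72 × 1.8 = 1.296.
Non-CYP routes (28%) are unchanged.
New clearance relative to baseline: 1.296 + 0.28 = 1.576.
With dosing unchanged, steady-state plasma level scales as 1/CL: 18.9 / 1.576 = 12 μg/mL.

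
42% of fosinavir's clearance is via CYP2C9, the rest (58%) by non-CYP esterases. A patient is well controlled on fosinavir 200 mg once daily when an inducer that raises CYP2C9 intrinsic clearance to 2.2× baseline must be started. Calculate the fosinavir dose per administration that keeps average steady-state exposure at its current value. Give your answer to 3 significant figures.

301 mg

The CYP2C9 pathway (42% of clearance) is boosted to 2.2× activity: 0.42 × 2.2 = 0.924.
Non-CYP routes (58%) are unchanged.
CL_new/CL_old = 0.924 + 0.58 = 1.504.
Css,avg = (dose rate)/CL, so holding Css fixed requires dose ∝ CL: 200 × 1.504 = 301 mg.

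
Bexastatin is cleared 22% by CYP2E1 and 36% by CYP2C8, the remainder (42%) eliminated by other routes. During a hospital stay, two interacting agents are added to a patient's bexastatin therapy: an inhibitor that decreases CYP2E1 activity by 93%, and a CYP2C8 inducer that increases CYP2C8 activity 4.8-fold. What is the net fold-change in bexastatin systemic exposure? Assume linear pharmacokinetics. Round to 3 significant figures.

0.462

The CYP2E1 pathway (22% of clearance) falls to 0.07× activity: 0.22 × 0.07 = 0.0154.
The CYP2C8 pathway (36% of clearance) is boosted to 4.8× activity: 0.36 × 4.8 = 1.728.
The remaining 42% of clearance is unaffected.
New clearance relative to baseline: 0.0154 + 1.728 + 0.42 = 2.1634.
Systemic exposure ∝ 1/CL: fold-change = 1 / 2.1634 = 0.462.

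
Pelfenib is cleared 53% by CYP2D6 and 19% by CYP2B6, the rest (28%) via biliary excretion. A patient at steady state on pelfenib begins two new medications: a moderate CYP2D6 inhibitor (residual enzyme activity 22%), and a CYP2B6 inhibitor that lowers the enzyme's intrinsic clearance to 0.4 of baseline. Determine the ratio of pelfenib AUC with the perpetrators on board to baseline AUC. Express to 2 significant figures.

2.1

The CYP2D6 pathway (53% of clearance) is reduced to 0.22× activity: 0.53 × 0.22 = 0.1166.
The CYP2B6 pathway (19% of clearance) is reduced to 0.4× activity: 0.19 × 0.4 = 0.076.
The remaining 28% of clearance is unaffected.
Relative clearance = 0.1166 + 0.076 + 0.28 = 0.4726.
Net AUC ratio = 1 / 0.4726 = 2.1.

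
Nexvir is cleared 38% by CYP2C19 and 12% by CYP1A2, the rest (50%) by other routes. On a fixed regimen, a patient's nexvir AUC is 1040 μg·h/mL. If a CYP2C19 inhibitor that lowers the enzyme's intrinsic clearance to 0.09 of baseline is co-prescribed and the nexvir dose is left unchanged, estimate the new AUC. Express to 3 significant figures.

1.59 × 10³ μg·h/mL

The CYP2C19 pathway (38% of clearance) drops to 0.09× activity: 0.38 × 0.09 = 0.0342.
CYP1A2 (12%) and the residual 50% are unaffected.
Relative clearance = 0.0342 + 0.12 + 0.5 = 0.6542.
New AUC = baseline ÷ relative clearance = 1040 / 0.6542 = 1.59 × 10³ μg·h/mL.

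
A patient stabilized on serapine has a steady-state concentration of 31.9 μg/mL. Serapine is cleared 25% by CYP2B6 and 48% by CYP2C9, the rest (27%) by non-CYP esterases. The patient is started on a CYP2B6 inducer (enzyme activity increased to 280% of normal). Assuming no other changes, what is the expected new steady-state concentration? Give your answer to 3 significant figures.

22.0 μg/mL

CYP2B6: 0.25 × 2.8 = 0.7
CYP2C9: 0.48 (unchanged)
Other: 0.27 (unchanged)
CL_new/CL_old = 0.7 + 0.48 + 0.27 = 1.45.
Steady-state concentration ∝ 1/CL, so new value = 31.9 / 1.45 = 22.0 μg/mL.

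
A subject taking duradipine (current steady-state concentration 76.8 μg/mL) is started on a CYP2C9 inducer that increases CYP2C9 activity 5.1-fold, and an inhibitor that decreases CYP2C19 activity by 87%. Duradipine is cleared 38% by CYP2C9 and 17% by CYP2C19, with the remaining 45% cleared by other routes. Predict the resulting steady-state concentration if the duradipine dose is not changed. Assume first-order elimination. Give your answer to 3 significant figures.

31.9 μg/mL

The CYP2C9 pathway (38% of clearance) is boosted to 5.1× activity: 0.38 × 5.1 = 1.938.
The CYP2C19 pathway (17% of clearance) is reduced to 0.13× activity: 0.17 × 0.13 = 0.0221.
The remaining 45% of clearance is unaffected.
CL_new/CL_old = 1.938 + 0.0221 + 0.45 = 2.4101.
New steady-state concentration = 76.8 / 2.4101 = 31.9 μg/mL (concentration scales inversely with clearance).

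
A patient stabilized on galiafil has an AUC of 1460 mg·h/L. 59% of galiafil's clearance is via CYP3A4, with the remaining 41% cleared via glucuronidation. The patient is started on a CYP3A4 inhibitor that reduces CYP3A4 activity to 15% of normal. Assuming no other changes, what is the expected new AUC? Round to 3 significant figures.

The CYP3A4 pathway (59% of clearance) drops to 0.15× activity: 0.59 × 0.15 = 0.0885.
The remaining 41% of clearance is unaffected.
New clearance relative to baseline: 0.0885 + 0.41 = 0.4985.
New AUC = baseline ÷ relative clearance = 1460 / 0.4985 = 2.93 × 10³ mg·h/L.

2.93 × 10³ mg·h/L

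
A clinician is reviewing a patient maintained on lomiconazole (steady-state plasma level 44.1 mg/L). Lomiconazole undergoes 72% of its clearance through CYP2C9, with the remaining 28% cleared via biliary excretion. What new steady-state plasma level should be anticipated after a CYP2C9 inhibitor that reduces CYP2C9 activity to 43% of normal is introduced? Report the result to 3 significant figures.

CYP2C9: 0.72 × 0.43 = 0.3096
Other: 0.28 (unchanged)
Relative clearance = 0.3096 + 0.28 = 0.5896.
With dosing unchanged, steady-state plasma level scales as 1/CL: 44.1 / 0.5896 = 74.8 mg/L.

74.8 mg/L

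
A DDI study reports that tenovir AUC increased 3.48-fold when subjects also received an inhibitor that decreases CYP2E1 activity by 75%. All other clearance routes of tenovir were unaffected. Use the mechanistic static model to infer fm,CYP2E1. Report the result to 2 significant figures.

Let fm be the CYP2E1 fraction. New clearance relative to baseline = fm × 0.25 + (1 − fm).
AUC ratio = 1 / (new CL fraction), so new CL fraction = 1 / 3.48 = 0.2874.
fm × 0.25 + 1 − fm = 0.2874  ⇒  fm × (0.25 − 1) = −0.7126  ⇒  fm = 0.95.

0.95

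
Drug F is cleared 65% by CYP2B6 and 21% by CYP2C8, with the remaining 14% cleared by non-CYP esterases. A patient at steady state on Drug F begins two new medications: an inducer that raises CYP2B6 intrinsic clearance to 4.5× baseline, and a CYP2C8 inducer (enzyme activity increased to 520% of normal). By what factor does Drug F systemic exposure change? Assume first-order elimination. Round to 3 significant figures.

0.241

CYP2B6: 0.65 × 4.5 = 2.925
CYP2C8: 0.21 × 5.2 = 1.092
Other: 0.14 (unchanged)
CL_new/CL_old = 2.925 + 1.092 + 0.14 = 4.157.
Because systemic exposure varies inversely with clearance, the combined effect is 1 / 4.157 = 0.241.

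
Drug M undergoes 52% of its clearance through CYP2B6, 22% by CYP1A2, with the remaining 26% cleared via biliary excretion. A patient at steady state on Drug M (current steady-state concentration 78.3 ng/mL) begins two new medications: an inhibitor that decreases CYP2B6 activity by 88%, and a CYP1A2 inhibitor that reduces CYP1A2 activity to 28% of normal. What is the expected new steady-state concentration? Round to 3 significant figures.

CYP2B6: 0.52 × 0.12 = 0.0624
CYP1A2: 0.22 × 0.28 = 0.0616
Other: 0.26 (unchanged)
New clearance relative to baseline: 0.0624 + 0.0616 + 0.26 = 0.384.
New steady-state concentration = 78.3 / 0.384 = 204 ng/mL (concentration scales inversely with clearance).

204 ng/mL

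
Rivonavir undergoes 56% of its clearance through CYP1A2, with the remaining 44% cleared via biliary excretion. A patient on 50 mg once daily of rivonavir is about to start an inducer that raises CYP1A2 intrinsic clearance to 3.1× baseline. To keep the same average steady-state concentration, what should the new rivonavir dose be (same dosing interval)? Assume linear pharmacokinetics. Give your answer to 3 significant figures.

The CYP1A2 pathway (56% of clearance) rises to 3.1× activity: 0.56 × 3.1 = 1.736.
Non-CYP routes (44%) are unchanged.
Relative clearance = 1.736 + 0.44 = 2.176.
To maintain the same steady-state level, dose must scale with clearance: new dose = 50 × 2.176 = 109 mg.

109 mg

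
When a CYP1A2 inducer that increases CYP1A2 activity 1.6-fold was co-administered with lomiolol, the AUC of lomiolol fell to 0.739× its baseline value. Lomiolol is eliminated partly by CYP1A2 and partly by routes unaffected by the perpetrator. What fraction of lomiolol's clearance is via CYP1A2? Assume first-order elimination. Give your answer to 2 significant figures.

Write x for the fraction cleared via CYP1A2. The observed AUC change means clearance rose to 1/0.739 = 1.353 of baseline.
Only the CYP1A2 route changed, so 1.353 = x·1.6 + (1 − x), giving x = 0.59.

0.59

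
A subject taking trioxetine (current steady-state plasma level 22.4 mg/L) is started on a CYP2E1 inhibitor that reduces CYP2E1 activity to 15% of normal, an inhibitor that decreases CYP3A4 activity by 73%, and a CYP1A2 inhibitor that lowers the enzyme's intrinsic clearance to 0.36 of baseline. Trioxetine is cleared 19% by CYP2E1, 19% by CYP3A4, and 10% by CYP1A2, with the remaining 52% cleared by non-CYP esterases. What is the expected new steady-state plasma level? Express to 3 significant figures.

CYP2E1: 0.19 × 0.15 = 0.0285
CYP3A4: 0.19 × 0.27 = 0.0513
CYP1A2: 0.1 × 0.36 = 0.036
Other: 0.52 (unchanged)
New clearance relative to baseline: 0.0285 + 0.0513 + 0.036 + 0.52 = 0.6358.
Dividing the baseline by the relative clearance: 22.4 / 0.6358 = 35.2 mg/L.

35.2 mg/L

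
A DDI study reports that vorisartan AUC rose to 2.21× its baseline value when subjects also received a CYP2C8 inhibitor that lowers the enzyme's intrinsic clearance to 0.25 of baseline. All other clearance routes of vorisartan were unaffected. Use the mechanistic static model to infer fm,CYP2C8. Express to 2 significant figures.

Let x = fm,CYP2C8. Because AUC ∝ 1/CL, relative clearance fell to 1/2.21 = 0.4525.
Only the CYP2C8 route changed, so 0.4525 = x·0.25 + (1 − x), giving x = 0.73.

0.73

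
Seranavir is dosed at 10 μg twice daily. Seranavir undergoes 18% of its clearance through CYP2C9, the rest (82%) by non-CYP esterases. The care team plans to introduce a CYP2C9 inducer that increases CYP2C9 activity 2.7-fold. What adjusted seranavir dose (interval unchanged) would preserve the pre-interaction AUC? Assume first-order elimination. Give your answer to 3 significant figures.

The CYP2C9 pathway (18% of clearance) is boosted to 2.7× activity: 0.18 × 2.7 = 0.486.
Non-CYP routes (82%) are unchanged.
CL_new/CL_old = 0.486 + 0.82 = 1.306.
Css,avg = (dose rate)/CL, so holding Css fixed requires dose ∝ CL: 10 × 1.306 = 13.1 μg.

13.1 μg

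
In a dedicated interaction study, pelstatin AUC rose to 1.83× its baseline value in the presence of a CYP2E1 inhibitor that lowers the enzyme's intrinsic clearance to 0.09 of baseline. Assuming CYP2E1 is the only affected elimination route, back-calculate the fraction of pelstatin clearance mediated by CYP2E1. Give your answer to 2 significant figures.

CL'/CL = 1 / 1.83 = 0.5464
0.09·fm + (1 − fm) = 0.5464
fm = (0.5464 − 1) / (0.09 − 1) = 0.50

0.50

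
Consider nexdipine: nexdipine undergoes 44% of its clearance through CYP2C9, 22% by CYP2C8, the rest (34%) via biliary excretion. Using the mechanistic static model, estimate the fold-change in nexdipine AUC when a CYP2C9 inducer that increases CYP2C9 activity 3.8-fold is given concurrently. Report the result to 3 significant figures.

The CYP2C9 pathway (44% of clearance) is boosted to 3.8× activity: 0.44 × 3.8 = 1.672.
CYP2C8 (22%) and the residual 34% are unaffected.
New clearance relative to baseline: 1.672 + 0.22 + 0.34 = 2.232.
Since AUC ∝ 1/CL, the ratio is 1 / 2.232 = 0.448.

0.448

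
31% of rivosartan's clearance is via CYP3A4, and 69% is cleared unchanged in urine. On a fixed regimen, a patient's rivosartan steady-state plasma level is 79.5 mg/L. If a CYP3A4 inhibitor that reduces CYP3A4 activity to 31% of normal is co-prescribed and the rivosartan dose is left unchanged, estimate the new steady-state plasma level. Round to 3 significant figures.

101 mg/L

CYP3A4: 0.31 × 0.31 = 0.0961
Other: 0.69 (unchanged)
Relative clearance = 0.0961 + 0.69 = 0.7861.
New steady-state plasma level = baseline ÷ relative clearance = 79.5 / 0.7861 = 101 mg/L.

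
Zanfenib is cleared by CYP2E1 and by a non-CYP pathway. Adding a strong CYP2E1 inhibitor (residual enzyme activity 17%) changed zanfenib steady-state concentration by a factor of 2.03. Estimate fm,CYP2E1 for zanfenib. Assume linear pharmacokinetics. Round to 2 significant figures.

CL'/CL = 1 / 2.03 = 0.4926
0.17·fm + (1 − fm) = 0.4926
fm = (0.4926 − 1) / (0.17 − 1) = 0.61

0.61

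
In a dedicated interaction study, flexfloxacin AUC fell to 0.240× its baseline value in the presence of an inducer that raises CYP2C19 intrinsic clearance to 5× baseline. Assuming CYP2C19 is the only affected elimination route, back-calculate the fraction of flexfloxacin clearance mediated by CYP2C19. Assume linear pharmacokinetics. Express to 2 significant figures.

CL'/CL = 1 / 0.240 = 4.167
5·fm + (1 − fm) = 4.167
fm = (4.167 − 1) / (5 − 1) = 0.79

0.79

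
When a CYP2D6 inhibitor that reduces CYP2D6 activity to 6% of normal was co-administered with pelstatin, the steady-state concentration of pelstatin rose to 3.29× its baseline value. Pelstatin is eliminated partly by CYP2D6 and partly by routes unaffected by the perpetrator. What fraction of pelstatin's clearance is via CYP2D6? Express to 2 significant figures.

CL'/CL = 1 / 3.29 = 0.304
0.06·fm + (1 − fm) = 0.304
fm = (0.304 − 1) / (0.06 − 1) = 0.74

0.74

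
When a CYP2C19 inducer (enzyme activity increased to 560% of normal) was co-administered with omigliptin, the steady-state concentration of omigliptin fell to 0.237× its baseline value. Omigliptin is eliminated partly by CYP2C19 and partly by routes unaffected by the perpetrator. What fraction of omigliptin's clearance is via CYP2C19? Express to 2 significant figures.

0.70

Let fm be the CYP2C19 fraction. New clearance relative to baseline = fm × 5.6 + (1 − fm).
Steady-state concentration ratio = 1 / (new CL fraction), so new CL fraction = 1 / 0.237 = 4.219.
fm × 5.6 + 1 − fm = 4.219  ⇒  fm × (5.6 − 1) = 3.219  ⇒  fm = 0.70.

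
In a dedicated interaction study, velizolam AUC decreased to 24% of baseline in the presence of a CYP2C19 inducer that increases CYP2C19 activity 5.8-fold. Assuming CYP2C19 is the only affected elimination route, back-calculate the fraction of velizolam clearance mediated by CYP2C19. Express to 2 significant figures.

0.66

CL'/CL = 1 / 0.240 = 4.167
5.8·fm + (1 − fm) = 4.167
fm = (4.167 − 1) / (5.8 − 1) = 0.66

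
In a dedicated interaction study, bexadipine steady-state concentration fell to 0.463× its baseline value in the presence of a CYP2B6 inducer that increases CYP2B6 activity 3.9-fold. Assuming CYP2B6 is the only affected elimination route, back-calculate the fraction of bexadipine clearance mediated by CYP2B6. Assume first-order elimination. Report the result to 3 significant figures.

Let fm be the CYP2B6 fraction. New clearance relative to baseline = fm × 3.9 + (1 − fm).
Steady-state concentration ratio = 1 / (new CL fraction), so new CL fraction = 1 / 0.463 = 2.16.
fm × 3.9 + 1 − fm = 2.16  ⇒  fm × (3.9 − 1) = 1.16  ⇒  fm = 0.400.

0.400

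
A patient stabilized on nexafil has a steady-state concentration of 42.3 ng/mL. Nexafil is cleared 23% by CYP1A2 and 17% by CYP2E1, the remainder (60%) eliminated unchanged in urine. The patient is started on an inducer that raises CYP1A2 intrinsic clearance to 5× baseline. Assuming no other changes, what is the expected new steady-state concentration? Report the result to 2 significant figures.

CYP1A2: 0.23 × 5 = 1.15
CYP2E1: 0.17 (unchanged)
Other: 0.6 (unchanged)
New clearance relative to baseline: 1.15 + 0.17 + 0.6 = 1.92.
New steady-state concentration = baseline ÷ relative clearance = 42.3 / 1.92 = 22 ng/mL.

22 ng/mL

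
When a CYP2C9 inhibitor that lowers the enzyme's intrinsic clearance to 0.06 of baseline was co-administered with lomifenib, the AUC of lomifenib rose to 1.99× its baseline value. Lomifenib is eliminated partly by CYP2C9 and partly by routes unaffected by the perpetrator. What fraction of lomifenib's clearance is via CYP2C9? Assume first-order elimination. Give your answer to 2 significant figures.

0.53

Let x = fm,CYP2C9. Because AUC ∝ 1/CL, relative clearance fell to 1/1.99 = 0.5025.
Only the CYP2C9 route changed, so 0.5025 = x·0.06 + (1 − x), giving x = 0.53.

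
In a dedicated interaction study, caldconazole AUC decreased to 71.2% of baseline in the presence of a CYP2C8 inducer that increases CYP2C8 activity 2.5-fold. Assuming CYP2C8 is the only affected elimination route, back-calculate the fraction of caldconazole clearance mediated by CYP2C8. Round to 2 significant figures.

0.27

Let x = fm,CYP2C8. Because AUC ∝ 1/CL, relative clearance rose to 1/0.712 = 1.404.
Setting x·2.5 + (1 − x) = 1.404 and solving: x = (1.404 − 1)/(2.5 − 1) = 0.27.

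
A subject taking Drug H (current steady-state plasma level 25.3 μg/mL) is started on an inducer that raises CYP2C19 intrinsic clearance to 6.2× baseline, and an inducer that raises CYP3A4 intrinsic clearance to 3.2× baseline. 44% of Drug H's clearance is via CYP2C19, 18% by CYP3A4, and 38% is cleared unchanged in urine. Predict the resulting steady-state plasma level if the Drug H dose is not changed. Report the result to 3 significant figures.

6.87 μg/mL

The CYP2C19 pathway (44% of clearance) is boosted to 6.2× activity: 0.44 × 6.2 = 2.728.
The CYP3A4 pathway (18% of clearance) is boosted to 3.2× activity: 0.18 × 3.2 = 0.576.
Non-CYP routes (38%) are unchanged.
CL_new/CL_old = 2.728 + 0.576 + 0.38 = 3.684.
New steady-state plasma level = 25.3 / 3.684 = 6.87 μg/mL (concentration scales inversely with clearance).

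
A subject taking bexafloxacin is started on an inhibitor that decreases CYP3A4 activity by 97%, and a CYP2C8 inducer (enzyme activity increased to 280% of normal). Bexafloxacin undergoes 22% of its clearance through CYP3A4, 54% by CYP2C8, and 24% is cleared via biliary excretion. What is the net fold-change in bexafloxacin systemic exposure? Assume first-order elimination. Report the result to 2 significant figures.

0.57

The CYP3A4 pathway (22% of clearance) is reduced to 0.03× activity: 0.22 × 0.03 = 0.0066.
The CYP2C8 pathway (54% of clearance) increases to 2.8× activity: 0.54 × 2.8 = 1.512.
Non-CYP routes (24%) are unchanged.
New clearance relative to baseline: 0.0066 + 1.512 + 0.24 = 1.7586.
Net systemic exposure ratio = 1 / 1.7586 = 0.57.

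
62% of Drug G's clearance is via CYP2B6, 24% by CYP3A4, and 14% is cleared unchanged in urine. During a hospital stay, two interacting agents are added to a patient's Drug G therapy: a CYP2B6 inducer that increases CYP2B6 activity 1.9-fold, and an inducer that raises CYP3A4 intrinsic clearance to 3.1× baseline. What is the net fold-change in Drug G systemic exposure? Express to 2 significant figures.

CYP2B6: 0.62 × 1.9 = 1.178
CYP3A4: 0.24 × 3.1 = 0.744
Other: 0.14 (unchanged)
CL_new/CL_old = 1.178 + 0.744 + 0.14 = 2.062.
Systemic exposure ∝ 1/CL: fold-change = 1 / 2.062 = 0.48.

0.48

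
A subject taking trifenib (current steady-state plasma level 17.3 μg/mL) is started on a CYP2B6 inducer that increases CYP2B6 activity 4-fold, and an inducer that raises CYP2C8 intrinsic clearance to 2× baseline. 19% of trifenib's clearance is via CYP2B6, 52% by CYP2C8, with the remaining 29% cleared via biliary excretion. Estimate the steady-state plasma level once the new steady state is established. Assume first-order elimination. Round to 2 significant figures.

CYP2B6: 0.19 × 4 = 0.76
CYP2C8: 0.52 × 2 = 1.04
Other: 0.29 (unchanged)
CL_new/CL_old = 0.76 + 1.04 + 0.29 = 2.09.
Steady-state plasma level ∝ 1/CL: new value = 17.3 / 2.09 = 8.3 μg/mL.

8.3 μg/mL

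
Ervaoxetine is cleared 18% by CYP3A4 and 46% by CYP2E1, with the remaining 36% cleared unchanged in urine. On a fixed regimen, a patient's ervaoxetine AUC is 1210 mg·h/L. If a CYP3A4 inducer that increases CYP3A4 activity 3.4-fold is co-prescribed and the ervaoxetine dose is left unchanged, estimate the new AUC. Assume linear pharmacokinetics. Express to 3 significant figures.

845 mg·h/L

The CYP3A4 pathway (18% of clearance) rises to 3.4× activity: 0.18 × 3.4 = 0.612.
CYP2E1 (46%) and the residual 36% are unaffected.
CL_new/CL_old = 0.612 + 0.46 + 0.36 = 1.432.
With dosing unchanged, AUC scales as 1/CL: 1210 / 1.432 = 845 mg·h/L.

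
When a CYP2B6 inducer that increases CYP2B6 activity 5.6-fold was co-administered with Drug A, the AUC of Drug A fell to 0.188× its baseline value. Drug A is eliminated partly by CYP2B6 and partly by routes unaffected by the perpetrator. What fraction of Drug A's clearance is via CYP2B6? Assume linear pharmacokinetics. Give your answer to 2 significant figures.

Call the CYP2B6 fraction fm. After the interaction, CL_new/CL_old = fm × 5.6 + (1 − fm).
AUC ratio = 1 / (new CL fraction), so new CL fraction = 1 / 0.188 = 5.319.
fm × 5.6 + 1 − fm = 5.319  ⇒  fm × (5.6 − 1) = 4.319  ⇒  fm = 0.94.

0.94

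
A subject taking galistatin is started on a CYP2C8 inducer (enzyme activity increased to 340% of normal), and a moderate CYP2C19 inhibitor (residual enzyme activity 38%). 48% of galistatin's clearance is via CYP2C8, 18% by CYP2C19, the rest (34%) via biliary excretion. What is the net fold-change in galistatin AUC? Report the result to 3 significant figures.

0.490

CYP2C8: 0.48 × 3.4 = 1.632
CYP2C19: 0.18 × 0.38 = 0.0684
Other: 0.34 (unchanged)
New clearance relative to baseline: 1.632 + 0.0684 + 0.34 = 2.0404.
AUC ∝ 1/CL: fold-change = 1 / 2.0404 = 0.490.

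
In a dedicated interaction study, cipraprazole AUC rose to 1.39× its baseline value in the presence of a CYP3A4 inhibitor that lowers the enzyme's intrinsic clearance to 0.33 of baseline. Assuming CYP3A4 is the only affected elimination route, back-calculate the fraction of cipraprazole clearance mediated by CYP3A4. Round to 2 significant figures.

0.42

CL'/CL = 1 / 1.39 = 0.7194
0.33·fm + (1 − fm) = 0.7194
fm = (0.7194 − 1) / (0.33 − 1) = 0.42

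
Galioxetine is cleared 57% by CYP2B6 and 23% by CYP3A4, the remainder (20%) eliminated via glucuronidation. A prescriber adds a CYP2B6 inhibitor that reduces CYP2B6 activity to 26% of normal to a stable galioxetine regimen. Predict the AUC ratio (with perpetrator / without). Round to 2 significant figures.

CYP2B6: 0.57 × 0.26 = 0.1482
CYP3A4: 0.23 (unchanged)
Other: 0.2 (unchanged)
Relative clearance = 0.1482 + 0.23 + 0.2 = 0.5782.
Since AUC ∝ 1/CL, the ratio is 1 / 0.5782 = 1.7.

1.7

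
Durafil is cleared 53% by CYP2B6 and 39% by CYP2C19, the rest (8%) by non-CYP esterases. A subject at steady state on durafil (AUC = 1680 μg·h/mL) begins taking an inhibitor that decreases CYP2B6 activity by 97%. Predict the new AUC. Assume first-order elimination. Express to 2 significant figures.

3.5 × 10³ μg·h/mL

The CYP2B6 pathway (53% of clearance) is reduced to 0.03× activity: 0.53 × 0.03 = 0.0159.
CYP2C19 (39%) and the residual 8% are unaffected.
Relative clearance = 0.0159 + 0.39 + 0.08 = 0.4859.
New AUC = baseline ÷ relative clearance = 1680 / 0.4859 = 3.5 × 10³ μg·h/mL.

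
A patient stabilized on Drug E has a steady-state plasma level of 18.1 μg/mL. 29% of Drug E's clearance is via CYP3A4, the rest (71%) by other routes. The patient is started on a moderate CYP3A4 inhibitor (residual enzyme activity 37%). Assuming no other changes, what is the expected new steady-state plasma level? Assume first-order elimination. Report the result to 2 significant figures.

The CYP3A4 pathway (29% of clearance) drops to 0.37× activity: 0.29 × 0.37 = 0.1073.
Non-CYP routes (71%) are unchanged.
CL_new/CL_old = 0.1073 + 0.71 = 0.8173.
Steady-state plasma level ∝ 1/CL, so new value = 18.1 / 0.8173 = 22 μg/mL.

22 μg/mL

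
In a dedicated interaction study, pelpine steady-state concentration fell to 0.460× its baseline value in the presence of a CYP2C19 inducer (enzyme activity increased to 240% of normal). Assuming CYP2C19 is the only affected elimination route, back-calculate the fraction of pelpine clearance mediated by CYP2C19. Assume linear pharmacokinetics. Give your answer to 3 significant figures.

0.839

CL'/CL = 1 / 0.460 = 2.174
2.4·fm + (1 − fm) = 2.174
fm = (2.174 − 1) / (2.4 − 1) = 0.839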